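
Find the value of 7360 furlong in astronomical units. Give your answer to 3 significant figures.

9.90e-6 au

1 furlong = 1.34473e-9 au.
Then 7360 × 1.34473e-9 ≈ 9.90e-6 au.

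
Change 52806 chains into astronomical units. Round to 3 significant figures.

7.10e-6 astronomical units

1 chain = 1.34473e-10 astronomical units.
Thus 52806 × 1.34473e-10 ≈ 7.10e-6 au.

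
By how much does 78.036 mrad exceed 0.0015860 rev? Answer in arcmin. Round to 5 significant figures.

234.01 arcminutes

78.036 mrad = 268.268 arcmin and 0.0015860 rev = 34.2576 arcmin.
268.268 − 34.2576 ≈ 234.01 arcmin.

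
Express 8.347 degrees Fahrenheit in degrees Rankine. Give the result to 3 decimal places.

468.017 °R

°R = °F + 459.67.
Applying the formula gives 468.017 °R.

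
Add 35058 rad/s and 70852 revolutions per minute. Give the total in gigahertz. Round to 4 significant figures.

6.761e-6 GHz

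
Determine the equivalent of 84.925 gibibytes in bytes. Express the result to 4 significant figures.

9.119e+10 bytes

1 gibibyte = 1.07374e+9 B.
So 84.925 × 1.07374e+9 ≈ 9.119e+10 B.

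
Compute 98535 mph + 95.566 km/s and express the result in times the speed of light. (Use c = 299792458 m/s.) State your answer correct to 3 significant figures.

0.000466 times the speed of light

98535 mph = 0.000146932 c and 95.566 km/s = 0.000318774 c.
0.000146932 + 0.000318774 ≈ 0.000466 c.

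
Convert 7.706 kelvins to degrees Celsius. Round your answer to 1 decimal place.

-265.4 °C

K = °C + 273.15.
Applying the formula gives -265.4 °C.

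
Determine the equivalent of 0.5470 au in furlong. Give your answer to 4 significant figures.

4.068 × 10^8 furlongs

1 astronomical unit = 7.43646 × 10^8 furlong.
0.5470 × 7.43646 × 10^8 ≈ 4.068 × 10^8 furlong.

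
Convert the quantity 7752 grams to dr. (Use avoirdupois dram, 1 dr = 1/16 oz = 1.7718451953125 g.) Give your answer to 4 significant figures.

4375 dr

1 gram = 0.564383 dr.
So 7752 × 0.564383 ≈ 4375 dr.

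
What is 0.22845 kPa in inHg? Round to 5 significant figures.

0.067461 inches of mercury

1 kilopascal = 0.295300 inHg.
0.22845 × 0.295300 ≈ 0.067461 inHg.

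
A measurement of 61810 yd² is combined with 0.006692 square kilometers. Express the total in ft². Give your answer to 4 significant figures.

628300 square feet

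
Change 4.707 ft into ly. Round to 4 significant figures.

1 foot = 3.22174e-17 ly.
So 4.707 × 3.22174e-17 ≈ 1.516e-16 ly.

1.516e-16 ly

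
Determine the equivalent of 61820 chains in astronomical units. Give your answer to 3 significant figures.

8.31e-6 astronomical units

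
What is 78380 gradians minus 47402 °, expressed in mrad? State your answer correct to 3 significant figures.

78380 grad = 1.23119e+6 mrad and 47402 ° = 827321 mrad.
1.23119e+6 − 827321 ≈ 404000 mrad.

404000 milliradians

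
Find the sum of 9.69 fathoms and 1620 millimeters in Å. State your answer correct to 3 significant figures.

9.69 fathom = 1.77211 × 10^11 Å and 1620 mm = 1.62000 × 10^10 Å.
1.77211 × 10^11 + 1.62000 × 10^10 ≈ 1.93 × 10^11 Å.

1.93 × 10^11 Å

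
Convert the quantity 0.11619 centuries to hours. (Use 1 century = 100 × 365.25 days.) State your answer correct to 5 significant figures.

101850 h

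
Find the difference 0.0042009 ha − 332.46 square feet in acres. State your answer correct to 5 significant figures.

0.0027484 acre

0.0042009 ha = 0.0103806 acre and 332.46 ft² = 0.00763223 acre.
0.0103806 − 0.00763223 ≈ 0.0027484 acre.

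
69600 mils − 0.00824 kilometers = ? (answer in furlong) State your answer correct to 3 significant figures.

-0.0322 furlong

69600 mil = 0.00878788 furlong and 0.00824 km = 0.0409608 furlong.
0.00878788 − 0.0409608 ≈ -0.0322 furlong.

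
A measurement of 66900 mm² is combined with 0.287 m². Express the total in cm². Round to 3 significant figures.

3540 cm²

66900 mm² = 669.000 cm² and 0.287 m² = 2870.00 cm².
669.000 + 2870.00 ≈ 3540 cm².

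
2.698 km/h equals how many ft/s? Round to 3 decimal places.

2.459 feet per second

1 km/h = 0.911344 ft/s.
2.698 × 0.911344 ≈ 2.459 ft/s.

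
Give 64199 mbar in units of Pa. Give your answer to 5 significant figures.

1 millibar = 100.000 Pa.
Thus 64199 × 100.000 ≈ 6.4199 × 10^6 Pa.

6.4199 × 10^6 pascals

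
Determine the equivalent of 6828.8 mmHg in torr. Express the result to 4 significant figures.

1 millimeter of mercury = 1.00000 torr.
So 6828.8 × 1.00000 ≈ 6829 torr.

6829 torr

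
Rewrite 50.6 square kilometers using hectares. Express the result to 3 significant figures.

1 square kilometer = 100.000 hectares.
50.6 × 100.000 ≈ 5060 ha.

5060 ha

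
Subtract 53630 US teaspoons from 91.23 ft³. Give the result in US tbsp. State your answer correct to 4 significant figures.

156800 US tbsp

91.23 ft³ = 174707 US tbsp and 53630 US tsp = 17876.7 US tbsp.
174707 − 17876.7 ≈ 156800 US tbsp.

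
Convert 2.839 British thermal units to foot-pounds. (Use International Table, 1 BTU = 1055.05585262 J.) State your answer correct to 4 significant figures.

2209 ft·lbf

1 BTU = 778.169 ft·lbf.
Then 2.839 × 778.169 ≈ 2209 ft·lbf.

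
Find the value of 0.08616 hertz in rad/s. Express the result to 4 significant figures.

0.5414 rad/s

1 hertz = 6.28319 rad/s.
So 0.08616 × 6.28319 ≈ 0.5414 rad/s.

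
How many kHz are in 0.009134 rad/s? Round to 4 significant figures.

1.454e-6 kHz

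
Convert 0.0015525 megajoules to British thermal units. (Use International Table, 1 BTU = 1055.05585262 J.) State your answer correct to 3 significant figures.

1 MJ = 947.817 British thermal units.
Thus 0.0015525 × 947.817 ≈ 1.47 BTU.

1.47 British thermal units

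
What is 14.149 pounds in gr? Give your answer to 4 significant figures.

1 lb = 7000.00 grains.
Thus 14.149 × 7000.00 ≈ 99040 gr.

99040 grains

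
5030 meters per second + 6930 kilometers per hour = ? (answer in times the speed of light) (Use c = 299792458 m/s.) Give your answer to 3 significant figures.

2.32e-5 times the speed of light

5030 m/s = 1.67783e-5 c and 6930 km/h = 6.42111e-6 c.
1.67783e-5 + 6.42111e-6 ≈ 2.32e-5 c.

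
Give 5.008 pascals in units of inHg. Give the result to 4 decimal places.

0.0015 inHg

1 pascal = 0.000295300 inHg.
Thus 5.008 × 0.000295300 ≈ 0.0015 inHg.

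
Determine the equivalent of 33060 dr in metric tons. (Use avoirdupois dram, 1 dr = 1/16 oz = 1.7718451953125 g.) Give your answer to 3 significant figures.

1 dram = 1.77185 × 10^-6 t.
Then 33060 × 1.77185 × 10^-6 ≈ 0.0586 t.

0.0586 metric tons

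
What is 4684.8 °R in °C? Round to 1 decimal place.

°R = (°C + 273.15) × 9/5.
Applying the formula gives 2329.5 °C.

2329.5 °C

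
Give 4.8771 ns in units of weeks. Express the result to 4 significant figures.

1 nanosecond = 1.65344e-15 weeks.
4.8771 × 1.65344e-15 ≈ 8.064e-15 wk.

8.064e-15 weeks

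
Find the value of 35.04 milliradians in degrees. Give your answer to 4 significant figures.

2.008 degrees

1 mrad = 0.0572958 degrees.
So 35.04 × 0.0572958 ≈ 2.008 °.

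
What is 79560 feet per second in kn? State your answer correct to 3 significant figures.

47100 kn

1 foot per second = 0.592484 knots.
Then 79560 × 0.592484 ≈ 47100 kn.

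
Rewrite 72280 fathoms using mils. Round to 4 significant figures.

1 fathom = 72000.0 mil.
Then 72280 × 72000.0 ≈ 5.204e+9 mil.

5.204e+9 mil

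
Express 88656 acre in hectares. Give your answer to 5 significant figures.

1 acre = 0.404686 ha.
Then 88656 × 0.404686 ≈ 35878 ha.

35878 ha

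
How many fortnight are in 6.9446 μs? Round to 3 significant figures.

1 μs = 8.26720e-13 fortnight.
Then 6.9446 × 8.26720e-13 ≈ 5.74e-12 fortnight.

5.74e-12 fortnight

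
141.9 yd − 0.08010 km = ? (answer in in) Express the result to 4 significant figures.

141.9 yd = 5108.40 in and 0.08010 km = 3153.54 in.
5108.40 − 3153.54 ≈ 1955 in.

1955 inches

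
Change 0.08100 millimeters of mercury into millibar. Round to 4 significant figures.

0.1080 mbar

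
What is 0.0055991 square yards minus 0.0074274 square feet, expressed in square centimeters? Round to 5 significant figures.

39.915 square centimeters

0.0055991 yd² = 46.8156 cm² and 0.0074274 ft² = 6.90028 cm².
46.8156 − 6.90028 ≈ 39.915 cm².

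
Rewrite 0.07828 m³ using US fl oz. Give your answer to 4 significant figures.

1 m³ = 33814.0 US fl oz.
Thus 0.07828 × 33814.0 ≈ 2647 US fl oz.

2647 US fl oz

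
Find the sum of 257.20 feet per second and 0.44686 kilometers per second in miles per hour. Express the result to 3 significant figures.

1170 miles per hour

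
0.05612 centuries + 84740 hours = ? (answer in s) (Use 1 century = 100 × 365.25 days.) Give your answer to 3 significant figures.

0.05612 century = 1.77101e+8 s and 84740 h = 3.05064e+8 s.
1.77101e+8 + 3.05064e+8 ≈ 4.82e+8 s.

4.82e+8 seconds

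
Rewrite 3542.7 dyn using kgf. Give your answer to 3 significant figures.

1 dyn = 1.01972e-6 kgf.
3542.7 × 1.01972e-6 ≈ 0.00361 kgf.

0.00361 kgf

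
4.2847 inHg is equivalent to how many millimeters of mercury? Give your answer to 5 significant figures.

1 inch of mercury = 25.4000 mmHg.
Thus 4.2847 × 25.4000 ≈ 108.83 mmHg.

108.83 mmHg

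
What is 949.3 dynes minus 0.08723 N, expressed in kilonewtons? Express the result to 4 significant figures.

949.3 dyn = 9.49300 × 10^-6 kN and 0.08723 N = 8.72300 × 10^-5 kN.
9.49300 × 10^-6 − 8.72300 × 10^-5 ≈ -7.774 × 10^-5 kN.

-7.774 × 10^-5 kN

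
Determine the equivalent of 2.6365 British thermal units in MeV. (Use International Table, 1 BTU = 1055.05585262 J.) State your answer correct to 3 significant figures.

1 BTU = 6.58514 × 10^15 megaelectronvolts.
2.6365 × 6.58514 × 10^15 ≈ 1.74 × 10^16 MeV.

1.74 × 10^16 MeV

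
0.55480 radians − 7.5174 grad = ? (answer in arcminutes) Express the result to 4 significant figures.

0.55480 rad = 1907.26 arcmin and 7.5174 grad = 405.940 arcmin.
1907.26 − 405.940 ≈ 1501 arcmin.

1501 arcmin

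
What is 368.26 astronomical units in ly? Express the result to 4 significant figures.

1 au = 1.58125e-5 light-years.
Thus 368.26 × 1.58125e-5 ≈ 0.005823 ly.

0.005823 light-years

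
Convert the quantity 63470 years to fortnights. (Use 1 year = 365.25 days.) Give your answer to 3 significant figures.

1 year = 26.0893 fortnights.
Thus 63470 × 26.0893 ≈ 1.66 × 10^6 fortnight.

1.66 × 10^6 fortnights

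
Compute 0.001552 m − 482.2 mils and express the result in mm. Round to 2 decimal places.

-10.70 millimeters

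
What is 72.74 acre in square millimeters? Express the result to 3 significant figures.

2.94 × 10^11 mm²

1 acre = 4.04686 × 10^9 mm².
Then 72.74 × 4.04686 × 10^9 ≈ 2.94 × 10^11 mm².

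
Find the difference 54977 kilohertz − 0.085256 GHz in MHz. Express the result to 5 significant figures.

-30.279 MHz

54977 kHz = 54.9770 MHz and 0.085256 GHz = 85.2560 MHz.
54.9770 − 85.2560 ≈ -30.279 MHz.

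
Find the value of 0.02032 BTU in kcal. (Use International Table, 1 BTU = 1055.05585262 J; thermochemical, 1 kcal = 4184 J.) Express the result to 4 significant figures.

0.005124 kilocalories

1 British thermal unit = 0.252164 kcal.
Thus 0.02032 × 0.252164 ≈ 0.005124 kcal.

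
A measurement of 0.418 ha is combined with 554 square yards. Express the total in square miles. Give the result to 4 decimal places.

0.418 ha = 0.00161391 mi² and 554 yd² = 0.000178848 mi².
0.00161391 + 0.000178848 ≈ 0.0018 mi².

0.0018 mi²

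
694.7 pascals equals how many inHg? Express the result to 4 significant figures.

0.2051 inches of mercury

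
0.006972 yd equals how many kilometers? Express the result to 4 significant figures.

6.375e-6 km

1 yard = 0.000914400 kilometers.
So 0.006972 × 0.000914400 ≈ 6.375e-6 km.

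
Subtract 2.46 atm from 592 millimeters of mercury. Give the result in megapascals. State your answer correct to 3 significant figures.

592 mmHg = 0.07892685 MPa and 2.46 atm = 0.2492595 MPa.
0.07892685 − 0.2492595 ≈ -0.170 MPa.

-0.170 megapascals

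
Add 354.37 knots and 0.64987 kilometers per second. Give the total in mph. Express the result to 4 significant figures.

1862 mph

354.37 kn = 407.802 mph and 0.64987 km/s = 1453.72 mph.
407.802 + 1453.72 ≈ 1862 mph.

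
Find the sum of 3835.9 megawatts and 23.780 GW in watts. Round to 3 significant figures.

3835.9 MW = 3.83590e+9 W and 23.780 GW = 2.37800e+10 W.
3.83590e+9 + 2.37800e+10 ≈ 2.76e+10 W.

2.76e+10 W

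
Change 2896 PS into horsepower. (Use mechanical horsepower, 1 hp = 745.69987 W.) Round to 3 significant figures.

2860 hp

1 metric horsepower = 0.986320 hp.
So 2896 × 0.986320 ≈ 2860 hp.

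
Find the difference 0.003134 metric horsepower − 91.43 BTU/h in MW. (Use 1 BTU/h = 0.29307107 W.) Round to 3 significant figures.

-2.45 × 10^-5 MW

0.003134 PS = 2.30505 × 10^-6 MW and 91.43 BTU/h = 2.67955 × 10^-5 MW.
2.30505 × 10^-6 − 2.67955 × 10^-5 ≈ -2.45 × 10^-5 MW.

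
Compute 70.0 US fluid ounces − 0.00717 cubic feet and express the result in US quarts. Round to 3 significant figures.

1.97 US quarts

70.0 US fl oz = 2.18750 US qt and 0.00717 ft³ = 0.214541 US qt.
2.18750 − 0.214541 ≈ 1.97 US qt.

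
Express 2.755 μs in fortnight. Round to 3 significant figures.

2.28e-12 fortnight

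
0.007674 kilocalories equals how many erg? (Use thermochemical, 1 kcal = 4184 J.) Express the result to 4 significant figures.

3.211e+8 erg

1 kilocalorie = 4.18400e+10 ergs.
So 0.007674 × 4.18400e+10 ≈ 3.211e+8 erg.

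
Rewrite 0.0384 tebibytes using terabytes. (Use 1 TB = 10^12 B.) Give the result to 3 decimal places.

1 TiB = 1.09951 TB.
So 0.0384 × 1.09951 ≈ 0.042 TB.

0.042 TB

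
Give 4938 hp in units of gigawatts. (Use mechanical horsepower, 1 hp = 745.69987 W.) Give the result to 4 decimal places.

0.0037 GW

1 hp = 7.45700 × 10^-7 gigawatts.
Thus 4938 × 7.45700 × 10^-7 ≈ 0.0037 GW.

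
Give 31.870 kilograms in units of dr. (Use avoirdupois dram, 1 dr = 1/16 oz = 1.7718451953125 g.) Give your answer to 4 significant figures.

1 kilogram = 564.383 dr.
Then 31.870 × 564.383 ≈ 17990 dr.

17990 dr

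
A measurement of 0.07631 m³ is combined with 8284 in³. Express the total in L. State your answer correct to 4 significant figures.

212.1 liters

0.07631 m³ = 76.3100 L and 8284 in³ = 135.750 L.
76.3100 + 135.750 ≈ 212.1 L.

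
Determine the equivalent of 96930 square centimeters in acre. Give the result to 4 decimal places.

1 square centimeter = 2.47105 × 10^-8 acre.
Thus 96930 × 2.47105 × 10^-8 ≈ 0.0024 acre.

0.0024 acre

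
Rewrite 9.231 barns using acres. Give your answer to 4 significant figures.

1 barn = 2.47105e-32 acre.
Thus 9.231 × 2.47105e-32 ≈ 2.281e-31 acre.

2.281e-31 acre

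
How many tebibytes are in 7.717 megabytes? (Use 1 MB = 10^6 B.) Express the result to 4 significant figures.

1 MB = 9.09495e-7 TiB.
So 7.717 × 9.09495e-7 ≈ 7.019e-6 TiB.

7.019e-6 tebibytes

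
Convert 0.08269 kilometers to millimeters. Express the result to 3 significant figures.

1 km = 1.00000e+6 millimeters.
So 0.08269 × 1.00000e+6 ≈ 82700 mm.

82700 millimeters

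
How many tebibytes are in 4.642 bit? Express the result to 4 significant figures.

5.277e-13 TiB

1 bit = 1.13687e-13 tebibytes.
So 4.642 × 1.13687e-13 ≈ 5.277e-13 TiB.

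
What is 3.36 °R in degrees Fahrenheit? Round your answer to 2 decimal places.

°R = °F + 459.67.
Applying the formula gives -456.31 °F.

-456.31 degrees Fahrenheit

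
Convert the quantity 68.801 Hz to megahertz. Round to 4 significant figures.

1 hertz = 1.00000 × 10^-6 megahertz.
So 68.801 × 1.00000 × 10^-6 ≈ 6.880 × 10^-5 MHz.

6.880 × 10^-5 MHz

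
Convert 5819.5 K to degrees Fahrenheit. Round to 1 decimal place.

K = (°F + 459.67) × 5/9.
Applying the formula gives 10015.4 °F.

10015.4 degrees Fahrenheit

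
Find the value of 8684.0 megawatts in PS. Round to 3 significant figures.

1.18 × 10^7 PS

1 MW = 1359.62 PS.
So 8684.0 × 1359.62 ≈ 1.18 × 10^7 PS.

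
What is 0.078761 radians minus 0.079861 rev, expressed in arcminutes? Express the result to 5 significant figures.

0.078761 rad = 270.760 arcmin and 0.079861 rev = 1725.00 arcmin.
270.760 − 1725.00 ≈ -1454.2 arcmin.

-1454.2 arcminutes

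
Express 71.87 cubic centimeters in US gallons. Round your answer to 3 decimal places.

0.019 US gal

1 cm³ = 0.000264172 US gal.
Thus 71.87 × 0.000264172 ≈ 0.019 US gal.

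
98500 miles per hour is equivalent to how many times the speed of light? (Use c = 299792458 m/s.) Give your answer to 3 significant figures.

0.000147 times the speed of light

1 mile per hour = 1.49116 × 10^-9 c.
98500 × 1.49116 × 10^-9 ≈ 0.000147 c.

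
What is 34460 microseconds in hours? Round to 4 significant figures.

9.572 × 10^-6 h

1 microsecond = 2.77778 × 10^-10 h.
34460 × 2.77778 × 10^-10 ≈ 9.572 × 10^-6 h.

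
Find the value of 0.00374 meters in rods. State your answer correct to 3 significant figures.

1 meter = 0.198839 rods.
So 0.00374 × 0.198839 ≈ 0.000744 rod.

0.000744 rod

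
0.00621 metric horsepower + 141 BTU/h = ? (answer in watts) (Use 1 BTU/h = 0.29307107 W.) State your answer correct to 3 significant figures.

0.00621 PS = 4.56745 W and 141 BTU/h = 41.3230 W.
4.56745 + 41.3230 ≈ 45.9 W.

45.9 watts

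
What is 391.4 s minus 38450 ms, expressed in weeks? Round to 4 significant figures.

0.0005836 wk

391.4 s = 0.000647156 wk and 38450 ms = 6.35747e-5 wk.
0.000647156 − 6.35747e-5 ≈ 0.0005836 wk.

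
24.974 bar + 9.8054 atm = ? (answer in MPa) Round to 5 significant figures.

3.4909 megapascals

24.974 bar = 2.49740 MPa and 9.8054 atm = 0.993532 MPa.
2.49740 + 0.993532 ≈ 3.4909 MPa.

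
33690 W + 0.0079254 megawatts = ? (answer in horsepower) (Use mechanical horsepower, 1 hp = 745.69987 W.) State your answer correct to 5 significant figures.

33690 W = 45.1790 hp and 0.0079254 MW = 10.6281 hp.
45.1790 + 10.6281 ≈ 55.807 hp.

55.807 hp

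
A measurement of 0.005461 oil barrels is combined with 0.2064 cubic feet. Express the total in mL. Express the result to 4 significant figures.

6713 mL

0.005461 bbl = 868.230 mL and 0.2064 ft³ = 5844.60 mL.
868.230 + 5844.60 ≈ 6713 mL.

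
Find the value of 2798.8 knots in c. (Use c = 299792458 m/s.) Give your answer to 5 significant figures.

1 kn = 1.71600 × 10^-9 times the speed of light.
2798.8 × 1.71600 × 10^-9 ≈ 4.8027 × 10^-6 c.

4.8027 × 10^-6 c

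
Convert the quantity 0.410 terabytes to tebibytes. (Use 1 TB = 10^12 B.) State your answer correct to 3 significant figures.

1 TB = 0.909495 TiB.
Thus 0.410 × 0.909495 ≈ 0.373 TiB.

0.373 TiB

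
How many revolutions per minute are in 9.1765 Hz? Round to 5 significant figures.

550.59 revolutions per minute

1 hertz = 60.0000 rpm.
9.1765 × 60.0000 ≈ 550.59 rpm.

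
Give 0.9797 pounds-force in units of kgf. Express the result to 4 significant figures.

0.4444 kilograms-force

1 pound-force = 0.453592 kilograms-force.
0.9797 × 0.453592 ≈ 0.4444 kgf.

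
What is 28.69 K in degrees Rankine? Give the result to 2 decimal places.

51.64 degrees Rankine

°R = K × 9/5.
Applying the formula gives 51.64 °R.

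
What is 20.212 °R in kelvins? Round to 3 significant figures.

11.2 K

°R = K × 9/5.
Applying the formula gives 11.2 K.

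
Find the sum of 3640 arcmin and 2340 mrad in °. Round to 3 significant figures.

195 °

3640 arcmin = 60.6667 ° and 2340 mrad = 134.072 °.
60.6667 + 134.072 ≈ 195 °.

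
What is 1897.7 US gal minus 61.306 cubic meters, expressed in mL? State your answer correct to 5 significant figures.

-5.4122e+7 mL

1897.7 US gal = 7.18358e+6 mL and 61.306 m³ = 6.13060e+7 mL.
7.18358e+6 − 6.13060e+7 ≈ -5.4122e+7 mL.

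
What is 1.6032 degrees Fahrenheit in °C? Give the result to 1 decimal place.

-16.9 degrees Celsius

°F = °C × 9/5 + 32.
Applying the formula gives -16.9 °C.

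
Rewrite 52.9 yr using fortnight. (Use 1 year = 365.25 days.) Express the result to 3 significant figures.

1 year = 26.0893 fortnights.
Then 52.9 × 26.0893 ≈ 1380 fortnight.

1380 fortnight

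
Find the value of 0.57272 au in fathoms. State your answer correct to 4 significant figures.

1 au = 8.18011 × 10^10 fathom.
Then 0.57272 × 8.18011 × 10^10 ≈ 4.685 × 10^10 fathom.

4.685 × 10^10 fathom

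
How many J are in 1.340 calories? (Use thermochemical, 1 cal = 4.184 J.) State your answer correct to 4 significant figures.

1 cal = 4.18400 J.
Then 1.340 × 4.18400 ≈ 5.607 J.

5.607 J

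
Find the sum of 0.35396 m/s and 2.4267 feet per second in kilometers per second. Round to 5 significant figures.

0.0010936 km/s

0.35396 m/s = 0.000353960 km/s and 2.4267 ft/s = 0.000739658 km/s.
0.000353960 + 0.000739658 ≈ 0.0010936 km/s.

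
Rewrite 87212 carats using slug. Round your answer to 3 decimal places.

1.195 slug

1 ct = 1.37044 × 10^-5 slugs.
So 87212 × 1.37044 × 10^-5 ≈ 1.195 slug.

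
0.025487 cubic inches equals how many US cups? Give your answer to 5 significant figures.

0.0017653 US cup

1 in³ = 0.0692641 US cups.
So 0.025487 × 0.0692641 ≈ 0.0017653 US cup.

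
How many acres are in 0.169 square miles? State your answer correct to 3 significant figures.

108 acre

1 mi² = 640.000 acres.
So 0.169 × 640.000 ≈ 108 acre.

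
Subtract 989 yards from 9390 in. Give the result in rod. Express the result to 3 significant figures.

-132 rod

9390 in = 47.4242 rod and 989 yd = 179.818 rod.
47.4242 − 179.818 ≈ -132 rod.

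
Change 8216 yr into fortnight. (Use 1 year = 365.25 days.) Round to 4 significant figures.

1 year = 26.0893 fortnight.
8216 × 26.0893 ≈ 214300 fortnight.

214300 fortnights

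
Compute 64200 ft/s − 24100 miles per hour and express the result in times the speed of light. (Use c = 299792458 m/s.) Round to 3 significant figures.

2.93e-5 c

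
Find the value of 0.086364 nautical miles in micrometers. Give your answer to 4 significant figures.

1.599 × 10^8 μm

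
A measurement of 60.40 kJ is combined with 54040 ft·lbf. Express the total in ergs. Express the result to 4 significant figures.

60.40 kJ = 6.04000 × 10^11 erg and 54040 ft·lbf = 7.32684 × 10^11 erg.
6.04000 × 10^11 + 7.32684 × 10^11 ≈ 1.337 × 10^12 erg.

1.337 × 10^12 erg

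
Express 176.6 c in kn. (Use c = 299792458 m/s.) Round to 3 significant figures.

1 c = 5.82750 × 10^8 knots.
176.6 × 5.82750 × 10^8 ≈ 1.03 × 10^11 kn.

1.03 × 10^11 kn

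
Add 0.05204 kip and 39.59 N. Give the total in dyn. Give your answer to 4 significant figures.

0.05204 kip = 2.31485 × 10^7 dyn and 39.59 N = 3.95900 × 10^6 dyn.
2.31485 × 10^7 + 3.95900 × 10^6 ≈ 2.711 × 10^7 dyn.

2.711 × 10^7 dynes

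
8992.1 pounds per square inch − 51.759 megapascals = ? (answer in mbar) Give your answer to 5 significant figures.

102390 mbar

8992.1 psi = 619983 mbar and 51.759 MPa = 517590 mbar.
619983 − 517590 ≈ 102390 mbar.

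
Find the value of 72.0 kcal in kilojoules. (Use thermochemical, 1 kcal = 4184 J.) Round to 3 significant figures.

1 kcal = 4.18400 kJ.
Then 72.0 × 4.18400 ≈ 301 kJ.

301 kilojoules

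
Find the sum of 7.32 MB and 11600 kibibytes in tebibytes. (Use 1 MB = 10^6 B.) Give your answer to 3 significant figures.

1.75 × 10^-5 TiB

7.32 MB = 6.65750 × 10^-6 TiB and 11600 KiB = 1.08033 × 10^-5 TiB.
6.65750 × 10^-6 + 1.08033 × 10^-5 ≈ 1.75 × 10^-5 TiB.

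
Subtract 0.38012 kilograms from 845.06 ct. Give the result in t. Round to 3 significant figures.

845.06 ct = 0.000169012 t and 0.38012 kg = 0.000380120 t.
0.000169012 − 0.000380120 ≈ -0.000211 t.

-0.000211 t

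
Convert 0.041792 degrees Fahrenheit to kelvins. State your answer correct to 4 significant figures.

255.4 kelvins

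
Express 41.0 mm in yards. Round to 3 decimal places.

0.045 yards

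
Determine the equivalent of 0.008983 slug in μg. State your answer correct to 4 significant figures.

1.311e+8 micrograms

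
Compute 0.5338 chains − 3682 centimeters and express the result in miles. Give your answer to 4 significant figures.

-0.01621 mi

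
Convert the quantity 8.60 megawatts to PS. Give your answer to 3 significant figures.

1 MW = 1359.62 metric horsepower.
Thus 8.60 × 1359.62 ≈ 11700 PS.

11700 PS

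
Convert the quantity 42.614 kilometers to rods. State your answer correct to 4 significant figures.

8473 rods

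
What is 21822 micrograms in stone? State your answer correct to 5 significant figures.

1 μg = 1.57473 × 10^-10 stone.
21822 × 1.57473 × 10^-10 ≈ 3.4364 × 10^-6 st.

3.4364 × 10^-6 st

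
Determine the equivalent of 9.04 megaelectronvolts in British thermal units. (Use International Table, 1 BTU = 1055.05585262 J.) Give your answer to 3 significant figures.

1 megaelectronvolt = 1.51857e-16 British thermal units.
Thus 9.04 × 1.51857e-16 ≈ 1.37e-15 BTU.

1.37e-15 BTU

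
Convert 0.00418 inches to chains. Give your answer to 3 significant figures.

1 inch = 0.00126263 chain.
Thus 0.00418 × 0.00126263 ≈ 5.28 × 10^-6 chain.

5.28 × 10^-6 chain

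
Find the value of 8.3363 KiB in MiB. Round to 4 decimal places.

0.0081 MiB

1 kibibyte = 0.0009765625 MiB.
8.3363 × 0.0009765625 ≈ 0.0081 MiB.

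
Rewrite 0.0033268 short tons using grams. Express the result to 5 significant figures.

3018.0 g

1 short ton = 907185 g.
So 0.0033268 × 907185 ≈ 3018.0 g.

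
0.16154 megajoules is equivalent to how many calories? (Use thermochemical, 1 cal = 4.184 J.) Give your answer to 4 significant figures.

1 megajoule = 239006 cal.
Then 0.16154 × 239006 ≈ 38610 cal.

38610 calories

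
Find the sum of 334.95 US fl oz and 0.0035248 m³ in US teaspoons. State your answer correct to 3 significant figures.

334.95 US fl oz = 2009.70 US tsp and 0.0035248 m³ = 715.126 US tsp.
2009.70 + 715.126 ≈ 2720 US tsp.

2720 US tsp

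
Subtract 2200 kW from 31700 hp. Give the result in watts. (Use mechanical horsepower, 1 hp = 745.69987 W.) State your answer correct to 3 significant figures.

2.14 × 10^7 watts

31700 hp = 2.36387 × 10^7 W and 2200 kW = 2.20000 × 10^6 W.
2.36387 × 10^7 − 2.20000 × 10^6 ≈ 2.14 × 10^7 W.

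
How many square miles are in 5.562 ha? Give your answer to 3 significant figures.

1 hectare = 0.00386102 mi².
Then 5.562 × 0.00386102 ≈ 0.0215 mi².

0.0215 square miles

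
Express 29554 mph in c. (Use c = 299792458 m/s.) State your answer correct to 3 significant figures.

1 mph = 1.49116 × 10^-9 c.
Then 29554 × 1.49116 × 10^-9 ≈ 4.41 × 10^-5 c.

4.41 × 10^-5 times the speed of light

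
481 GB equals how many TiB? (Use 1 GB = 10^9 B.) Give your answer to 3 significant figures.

0.437 TiB

1 gigabyte = 0.000909495 TiB.
481 × 0.000909495 ≈ 0.437 TiB.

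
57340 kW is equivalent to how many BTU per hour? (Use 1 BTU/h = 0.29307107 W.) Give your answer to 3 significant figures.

1.96 × 10^8 BTU/h

1 kW = 3412.14 BTU per hour.
Thus 57340 × 3412.14 ≈ 1.96 × 10^8 BTU/h.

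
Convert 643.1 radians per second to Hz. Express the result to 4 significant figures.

1 rad/s = 0.159155 hertz.
Then 643.1 × 0.159155 ≈ 102.4 Hz.

102.4 Hz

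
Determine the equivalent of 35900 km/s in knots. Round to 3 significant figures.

1 kilometer per second = 1943.84 knots.
So 35900 × 1943.84 ≈ 6.98 × 10^7 kn.

6.98 × 10^7 kn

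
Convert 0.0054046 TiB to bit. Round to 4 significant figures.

4.754e+10 bits

1 TiB = 8.79609e+12 bit.
Thus 0.0054046 × 8.79609e+12 ≈ 4.754e+10 bit.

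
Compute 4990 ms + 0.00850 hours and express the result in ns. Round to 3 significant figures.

3.56e+10 nanoseconds

4990 ms = 4.99000e+9 ns and 0.00850 h = 3.06000e+10 ns.
4.99000e+9 + 3.06000e+10 ≈ 3.56e+10 ns.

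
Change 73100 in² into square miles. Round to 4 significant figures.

1.821e-5 square miles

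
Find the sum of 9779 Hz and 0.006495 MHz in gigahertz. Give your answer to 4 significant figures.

9779 Hz = 9.77900e-6 GHz and 0.006495 MHz = 6.49500e-6 GHz.
9.77900e-6 + 6.49500e-6 ≈ 1.627e-5 GHz.

1.627e-5 GHz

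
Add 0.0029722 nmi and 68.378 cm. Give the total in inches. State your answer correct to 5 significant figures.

243.63 inches

0.0029722 nmi = 216.713 in and 68.378 cm = 26.9205 in.
216.713 + 26.9205 ≈ 243.63 in.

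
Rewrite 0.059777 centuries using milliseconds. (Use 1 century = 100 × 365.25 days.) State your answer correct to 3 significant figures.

1 century = 3.15576e+12 ms.
Then 0.059777 × 3.15576e+12 ≈ 1.89e+11 ms.

1.89e+11 ms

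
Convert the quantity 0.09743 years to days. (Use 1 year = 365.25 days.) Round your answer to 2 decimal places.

35.59 days

1 year = 365.250 days.
So 0.09743 × 365.250 ≈ 35.59 d.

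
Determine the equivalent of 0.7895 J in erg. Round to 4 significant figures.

1 joule = 1.00000e+7 ergs.
Thus 0.7895 × 1.00000e+7 ≈ 7.895e+6 erg.

7.895e+6 ergs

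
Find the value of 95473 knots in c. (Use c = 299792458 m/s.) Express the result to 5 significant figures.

0.00016383 c

1 kn = 1.71600 × 10^-9 times the speed of light.
95473 × 1.71600 × 10^-9 ≈ 0.00016383 c.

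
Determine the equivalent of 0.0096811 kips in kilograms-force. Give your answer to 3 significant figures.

4.39 kgf

1 kip = 453.592 kgf.
So 0.0096811 × 453.592 ≈ 4.39 kgf.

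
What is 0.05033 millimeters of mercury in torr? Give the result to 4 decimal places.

1 millimeter of mercury = 1.00000 torr.
0.05033 × 1.00000 ≈ 0.0503 torr.

0.0503 torr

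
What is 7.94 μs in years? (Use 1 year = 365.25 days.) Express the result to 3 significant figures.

2.52e-13 yr

1 μs = 3.16881e-14 yr.
Thus 7.94 × 3.16881e-14 ≈ 2.52e-13 yr.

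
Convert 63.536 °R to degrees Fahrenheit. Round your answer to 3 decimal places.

°R = °F + 459.67.
Applying the formula gives -396.134 °F.

-396.134 degrees Fahrenheit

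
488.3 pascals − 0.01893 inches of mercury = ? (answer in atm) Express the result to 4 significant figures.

488.3 Pa = 0.00481915 atm and 0.01893 inHg = 0.000632661 atm.
0.00481915 − 0.000632661 ≈ 0.004186 atm.

0.004186 atmospheres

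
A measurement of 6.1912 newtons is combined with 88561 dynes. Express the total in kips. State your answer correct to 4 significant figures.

6.1912 N = 0.00139184 kip and 88561 dyn = 0.000199093 kip.
0.00139184 + 0.000199093 ≈ 0.001591 kip.

0.001591 kips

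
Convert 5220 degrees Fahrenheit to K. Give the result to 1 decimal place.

3155.4 K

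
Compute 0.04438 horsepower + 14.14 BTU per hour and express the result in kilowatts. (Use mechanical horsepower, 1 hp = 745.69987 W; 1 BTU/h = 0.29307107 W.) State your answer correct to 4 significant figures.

0.04438 hp = 0.0330942 kW and 14.14 BTU/h = 0.00414402 kW.
0.0330942 + 0.00414402 ≈ 0.03724 kW.

0.03724 kilowatts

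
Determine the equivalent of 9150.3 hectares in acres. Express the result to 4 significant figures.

22610 acres

1 ha = 2.47105 acres.
Then 9150.3 × 2.47105 ≈ 22610 acre.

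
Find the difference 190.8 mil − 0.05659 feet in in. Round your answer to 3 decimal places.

190.8 mil = 0.190800 in and 0.05659 ft = 0.679080 in.
0.190800 − 0.679080 ≈ -0.488 in.

-0.488 in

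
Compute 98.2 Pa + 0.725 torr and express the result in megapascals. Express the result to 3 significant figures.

0.000195 MPa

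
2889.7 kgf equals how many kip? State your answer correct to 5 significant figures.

1 kgf = 0.00220462 kip.
So 2889.7 × 0.00220462 ≈ 6.3707 kip.

6.3707 kip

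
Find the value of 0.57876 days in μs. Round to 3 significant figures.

1 d = 8.64000 × 10^10 microseconds.
0.57876 × 8.64000 × 10^10 ≈ 5.00 × 10^10 μs.

5.00 × 10^10 μs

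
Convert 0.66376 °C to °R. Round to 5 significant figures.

492.86 °R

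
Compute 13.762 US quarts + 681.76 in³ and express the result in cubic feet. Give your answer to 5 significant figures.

0.85446 ft³

13.762 US qt = 0.45992795 ft³ and 681.76 in³ = 0.39453704 ft³.
0.45992795 + 0.39453704 ≈ 0.85446 ft³.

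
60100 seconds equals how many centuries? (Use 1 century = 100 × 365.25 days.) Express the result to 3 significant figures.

1.90e-5 centuries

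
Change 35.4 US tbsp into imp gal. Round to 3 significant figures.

1 US tablespoon = 0.00325263 imp gal.
35.4 × 0.00325263 ≈ 0.115 imp gal.

0.115 imp gal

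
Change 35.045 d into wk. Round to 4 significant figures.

1 d = 0.142857 wk.
35.045 × 0.142857 ≈ 5.006 wk.

5.006 wk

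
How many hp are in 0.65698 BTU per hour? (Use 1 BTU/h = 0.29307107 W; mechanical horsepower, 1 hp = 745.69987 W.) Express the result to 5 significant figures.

0.00025820 horsepower

1 BTU per hour = 0.000393015 hp.
So 0.65698 × 0.000393015 ≈ 0.00025820 hp.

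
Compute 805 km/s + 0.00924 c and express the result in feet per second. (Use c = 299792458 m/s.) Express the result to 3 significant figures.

1.17 × 10^7 ft/s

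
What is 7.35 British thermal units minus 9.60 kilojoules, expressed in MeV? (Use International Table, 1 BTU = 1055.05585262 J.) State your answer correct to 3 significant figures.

-1.15e+16 megaelectronvolts

7.35 BTU = 4.84008e+16 MeV and 9.60 kJ = 5.99185e+16 MeV.
4.84008e+16 − 5.99185e+16 ≈ -1.15e+16 MeV.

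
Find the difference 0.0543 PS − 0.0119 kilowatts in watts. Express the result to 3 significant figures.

0.0543 PS = 39.9376 W and 0.0119 kW = 11.9000 W.
39.9376 − 11.9000 ≈ 28.0 W.

28.0 W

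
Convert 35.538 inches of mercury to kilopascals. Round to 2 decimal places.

120.35 kilopascals

1 inHg = 3.38639 kPa.
So 35.538 × 3.38639 ≈ 120.35 kPa.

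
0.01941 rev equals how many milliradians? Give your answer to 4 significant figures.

1 rev = 6283.19 mrad.
So 0.01941 × 6283.19 ≈ 122.0 mrad.

122.0 mrad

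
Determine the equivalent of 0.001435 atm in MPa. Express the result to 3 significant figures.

0.000145 megapascals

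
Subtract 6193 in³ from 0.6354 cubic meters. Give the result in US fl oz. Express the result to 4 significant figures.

18050 US fl oz

0.6354 m³ = 21485.4 US fl oz and 6193 in³ = 3431.62 US fl oz.
21485.4 − 3431.62 ≈ 18050 US fl oz.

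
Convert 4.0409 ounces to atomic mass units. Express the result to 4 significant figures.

6.899 × 10^25 atomic mass units

1 oz = 1.70725 × 10^25 atomic mass units.
Then 4.0409 × 1.70725 × 10^25 ≈ 6.899 × 10^25 u.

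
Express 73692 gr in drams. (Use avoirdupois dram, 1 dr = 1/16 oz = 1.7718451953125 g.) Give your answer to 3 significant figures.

2700 drams

1 grain = 0.0365714 drams.
So 73692 × 0.0365714 ≈ 2700 dr.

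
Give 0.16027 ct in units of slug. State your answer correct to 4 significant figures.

2.196e-6 slugs

1 carat = 1.37044e-5 slugs.
So 0.16027 × 1.37044e-5 ≈ 2.196e-6 slug.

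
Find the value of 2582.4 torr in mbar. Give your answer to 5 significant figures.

1 torr = 1.33322 millibar.
So 2582.4 × 1.33322 ≈ 3442.9 mbar.

3442.9 mbar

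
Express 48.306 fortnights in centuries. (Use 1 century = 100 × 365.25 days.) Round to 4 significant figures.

0.01852 centuries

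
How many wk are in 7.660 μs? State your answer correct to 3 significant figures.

1.27e-11 weeks

1 μs = 1.65344e-12 weeks.
Then 7.660 × 1.65344e-12 ≈ 1.27e-11 wk.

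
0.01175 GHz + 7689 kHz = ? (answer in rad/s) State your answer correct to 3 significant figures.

1.22 × 10^8 rad/s

0.01175 GHz = 7.38274 × 10^7 rad/s and 7689 kHz = 4.83114 × 10^7 rad/s.
7.38274 × 10^7 + 4.83114 × 10^7 ≈ 1.22 × 10^8 rad/s.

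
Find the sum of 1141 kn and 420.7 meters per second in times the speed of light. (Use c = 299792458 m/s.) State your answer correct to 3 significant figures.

1141 kn = 1.95796 × 10^-6 c and 420.7 m/s = 1.40330 × 10^-6 c.
1.95796 × 10^-6 + 1.40330 × 10^-6 ≈ 3.36 × 10^-6 c.

3.36 × 10^-6 c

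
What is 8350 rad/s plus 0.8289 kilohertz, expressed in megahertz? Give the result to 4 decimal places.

8350 rad/s = 0.00132894 MHz and 0.8289 kHz = 0.000828900 MHz.
0.00132894 + 0.000828900 ≈ 0.0022 MHz.

0.0022 megahertz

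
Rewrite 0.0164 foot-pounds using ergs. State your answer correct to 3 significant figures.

222000 ergs

1 ft·lbf = 1.35582 × 10^7 erg.
0.0164 × 1.35582 × 10^7 ≈ 222000 erg.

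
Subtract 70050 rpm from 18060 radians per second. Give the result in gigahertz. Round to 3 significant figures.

18060 rad/s = 2.87434e-6 GHz and 70050 rpm = 1.16750e-6 GHz.
2.87434e-6 − 1.16750e-6 ≈ 1.71e-6 GHz.

1.71e-6 gigahertz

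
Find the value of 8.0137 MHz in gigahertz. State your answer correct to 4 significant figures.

0.008014 GHz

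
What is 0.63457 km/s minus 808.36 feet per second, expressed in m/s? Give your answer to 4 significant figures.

0.63457 km/s = 634.570 m/s and 808.36 ft/s = 246.388 m/s.
634.570 − 246.388 ≈ 388.2 m/s.

388.2 m/s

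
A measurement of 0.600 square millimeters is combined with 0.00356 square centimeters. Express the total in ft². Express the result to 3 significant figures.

0.600 mm² = 6.45835e-6 ft² and 0.00356 cm² = 3.83195e-6 ft².
6.45835e-6 + 3.83195e-6 ≈ 1.03e-5 ft².

1.03e-5 ft²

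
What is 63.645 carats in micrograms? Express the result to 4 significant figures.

1 carat = 200000 μg.
Then 63.645 × 200000 ≈ 1.273 × 10^7 μg.

1.273 × 10^7 micrograms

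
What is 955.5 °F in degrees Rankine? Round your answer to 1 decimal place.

1415.2 °R

°R = °F + 459.67.
Applying the formula gives 1415.2 °R.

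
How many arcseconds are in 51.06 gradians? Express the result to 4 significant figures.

165400 arcseconds

1 gradian = 3240.00 arcsec.
51.06 × 3240.00 ≈ 165400 arcsec.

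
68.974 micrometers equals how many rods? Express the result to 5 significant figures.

1.3715e-5 rod

1 μm = 1.98839e-7 rods.
So 68.974 × 1.98839e-7 ≈ 1.3715e-5 rod.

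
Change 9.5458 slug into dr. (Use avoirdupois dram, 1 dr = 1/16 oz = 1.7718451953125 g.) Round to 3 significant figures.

78600 dr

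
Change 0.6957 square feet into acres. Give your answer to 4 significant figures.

1 square foot = 2.29568e-5 acre.
So 0.6957 × 2.29568e-5 ≈ 1.597e-5 acre.

1.597e-5 acres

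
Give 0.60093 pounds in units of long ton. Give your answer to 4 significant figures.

1 pound = 0.000446429 long tons.
Thus 0.60093 × 0.000446429 ≈ 0.0002683 long ton.

0.0002683 long ton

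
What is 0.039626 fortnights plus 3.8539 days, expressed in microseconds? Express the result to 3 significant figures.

3.81e+11 μs

0.039626 fortnight = 4.79316e+10 μs and 3.8539 d = 3.32977e+11 μs.
4.79316e+10 + 3.32977e+11 ≈ 3.81e+11 μs.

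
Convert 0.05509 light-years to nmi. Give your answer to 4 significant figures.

2.814 × 10^11 nmi

1 light-year = 5.10839 × 10^12 nmi.
So 0.05509 × 5.10839 × 10^12 ≈ 2.814 × 10^11 nmi.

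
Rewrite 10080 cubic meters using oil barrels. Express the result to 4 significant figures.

1 cubic meter = 6.28981 bbl.
Thus 10080 × 6.28981 ≈ 63400 bbl.

63400 oil barrels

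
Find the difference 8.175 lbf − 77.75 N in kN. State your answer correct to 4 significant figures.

-0.04139 kN

8.175 lbf = 0.0363642 kN and 77.75 N = 0.0777500 kN.
0.0363642 − 0.0777500 ≈ -0.04139 kN.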